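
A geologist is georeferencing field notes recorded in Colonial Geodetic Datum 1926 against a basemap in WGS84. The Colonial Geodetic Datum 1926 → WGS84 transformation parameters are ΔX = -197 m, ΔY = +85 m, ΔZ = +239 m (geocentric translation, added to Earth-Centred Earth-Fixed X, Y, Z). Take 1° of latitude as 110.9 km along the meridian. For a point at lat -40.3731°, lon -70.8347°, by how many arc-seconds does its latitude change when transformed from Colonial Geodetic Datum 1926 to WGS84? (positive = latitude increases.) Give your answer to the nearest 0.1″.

Δφ = 2.9″

sin φ = -0.647762, cos φ = 0.761843, sin λ = -0.944575, cos λ = 0.328295.
North component: ΔN = −sin φ cos λ·ΔX − sin φ sin λ·ΔY + cos φ·ΔZ = −(-0.647762)(0.328295)(-197) − (-0.647762)(-0.944575)(85) + (0.761843)(239) = 88.18 m.
1° of latitude spans 110900 m, so Δφ = 88.18 / 110900 × 3600 = 2.862″.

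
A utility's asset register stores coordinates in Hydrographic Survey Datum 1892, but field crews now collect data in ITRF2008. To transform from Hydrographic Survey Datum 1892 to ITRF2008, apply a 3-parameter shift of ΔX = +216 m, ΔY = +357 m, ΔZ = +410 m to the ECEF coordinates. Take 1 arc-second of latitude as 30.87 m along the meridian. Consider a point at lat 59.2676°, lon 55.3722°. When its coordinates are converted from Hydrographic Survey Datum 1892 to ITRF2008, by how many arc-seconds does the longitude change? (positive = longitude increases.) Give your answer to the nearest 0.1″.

sin φ = 0.859563, cos φ = 0.511029, sin λ = 0.822861, cos λ = 0.568243.
East component: ΔE = −sin λ·ΔX + cos λ·ΔY = −(0.822861)(216) + (0.568243)(357) = 25.12 m.
1° of latitude spans 3600 × 30.87 = 111132 m; at latitude φ, 1° of longitude spans that × cos φ = 56791.7 m, so Δλ = 25.12 / 56791.7 × 3600 = 1.593″.

Δλ = 1.6″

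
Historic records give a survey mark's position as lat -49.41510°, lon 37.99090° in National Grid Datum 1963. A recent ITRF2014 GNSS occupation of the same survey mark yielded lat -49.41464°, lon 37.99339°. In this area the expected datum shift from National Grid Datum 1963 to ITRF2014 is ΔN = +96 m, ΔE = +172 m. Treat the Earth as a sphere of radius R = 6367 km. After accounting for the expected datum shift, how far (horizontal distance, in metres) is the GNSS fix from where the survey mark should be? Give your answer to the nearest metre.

46 m

Observed coordinate differences: Δφ = +0.00046°, Δλ = +0.00249°.
Converting to metres (1° lat = 111125 m, cos φ = 0.650574): observed ΔN = 51.1 m, observed ΔE = 180.0 m.
Subtracting the expected shift leaves a residual of 51.1 − (96) = -44.9 m north and 180.0 − (172) = 8.0 m east.
Residual distance = √((-44.9)² + 8.0²) = 45.6 m.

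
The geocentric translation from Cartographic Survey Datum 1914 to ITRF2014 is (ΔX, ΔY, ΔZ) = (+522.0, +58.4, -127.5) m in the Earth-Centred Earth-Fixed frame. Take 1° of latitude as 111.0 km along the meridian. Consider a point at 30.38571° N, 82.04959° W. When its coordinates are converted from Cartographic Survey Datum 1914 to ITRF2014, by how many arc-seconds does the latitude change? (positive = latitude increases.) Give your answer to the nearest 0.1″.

Δφ = -3.8″

sin φ = 0.505819, cos φ = 0.862640, sin λ = -0.990388, cos λ = 0.138316.
North component: ΔN = −sin φ cos λ·ΔX − sin φ sin λ·ΔY + cos φ·ΔZ = −(0.505819)(0.138316)(522.0) − (0.505819)(-0.990388)(58.4) + (0.862640)(-127.5) = -117.25 m.
1° of latitude spans 111000 m, so Δφ = -117.25 / 111000 × 3600 = -3.803″.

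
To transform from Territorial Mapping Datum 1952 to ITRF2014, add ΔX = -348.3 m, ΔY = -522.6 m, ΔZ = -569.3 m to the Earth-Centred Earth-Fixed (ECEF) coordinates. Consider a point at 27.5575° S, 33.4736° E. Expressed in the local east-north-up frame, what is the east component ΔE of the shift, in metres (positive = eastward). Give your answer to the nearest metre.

The local east axis at (φ, λ) is (−sin λ, cos λ, 0), so ΔE = −sin(33.4736°)·(-348.3) + cos(33.4736°)·(-522.6) = -243.82 m.

ΔE = -244 m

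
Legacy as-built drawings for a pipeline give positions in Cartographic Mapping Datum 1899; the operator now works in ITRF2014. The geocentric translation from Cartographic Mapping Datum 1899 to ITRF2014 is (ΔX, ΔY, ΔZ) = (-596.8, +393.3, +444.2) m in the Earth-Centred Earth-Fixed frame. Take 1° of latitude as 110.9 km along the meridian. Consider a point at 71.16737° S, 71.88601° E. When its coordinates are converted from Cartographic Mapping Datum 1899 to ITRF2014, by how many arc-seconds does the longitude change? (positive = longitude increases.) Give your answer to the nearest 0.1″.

Δλ = 69.3″

sin φ = -0.946466, cos φ = 0.322805, sin λ = 0.950440, cos λ = 0.310909.
East component: ΔE = −sin λ·ΔX + cos λ·ΔY = −(0.950440)(-596.8) + (0.310909)(393.3) = 689.50 m.
1° of latitude spans 110900 m; at latitude φ, 1° of longitude spans that × cos φ = 35799.0 m, so Δλ = 689.50 / 35799.0 × 3600 = 69.337″.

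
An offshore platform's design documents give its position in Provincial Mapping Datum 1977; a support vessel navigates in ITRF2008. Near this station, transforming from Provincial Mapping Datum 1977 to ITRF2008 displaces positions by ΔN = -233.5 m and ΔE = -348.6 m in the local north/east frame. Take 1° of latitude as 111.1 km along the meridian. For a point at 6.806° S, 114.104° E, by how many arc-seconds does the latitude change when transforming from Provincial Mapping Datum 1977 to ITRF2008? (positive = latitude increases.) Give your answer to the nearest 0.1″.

Δφ = -7.6″

1° of latitude = 111.1 km, so Δφ = -233.5 / 111100 = -0.0021017° = -7.566″.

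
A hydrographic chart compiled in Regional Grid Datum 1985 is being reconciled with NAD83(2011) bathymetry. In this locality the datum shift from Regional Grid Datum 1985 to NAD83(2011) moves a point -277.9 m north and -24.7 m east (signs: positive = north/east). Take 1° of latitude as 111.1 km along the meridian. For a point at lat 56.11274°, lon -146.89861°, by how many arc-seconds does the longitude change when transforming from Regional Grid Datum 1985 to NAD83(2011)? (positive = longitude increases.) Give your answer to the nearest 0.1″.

Δλ = -1.4″

At latitude 56.11274°, cos φ = 0.557561.
1° of longitude at this latitude = 111.1 × cos φ = 61.94 km, so Δλ = -24.7 / 61945.0 = -0.0003987° = -1.435″.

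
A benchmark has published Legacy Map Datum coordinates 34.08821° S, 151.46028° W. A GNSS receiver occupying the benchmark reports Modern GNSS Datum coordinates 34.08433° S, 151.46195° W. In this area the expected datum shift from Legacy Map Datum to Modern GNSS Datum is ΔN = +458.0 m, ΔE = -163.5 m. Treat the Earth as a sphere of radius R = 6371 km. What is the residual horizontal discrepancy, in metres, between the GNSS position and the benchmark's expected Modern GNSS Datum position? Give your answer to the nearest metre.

28 m

Observed coordinate differences: Δφ = +0.00388°, Δλ = -0.00167°.
Converting to metres (1° lat = 111195 m, cos φ = 0.828176): observed ΔN = 431.4 m, observed ΔE = -153.8 m.
Subtracting the expected shift leaves a residual of 431.4 − (458.0) = -26.6 m north and -153.8 − (-163.5) = 9.7 m east.
Residual distance = √((-26.6)² + 9.7²) = 28.3 m.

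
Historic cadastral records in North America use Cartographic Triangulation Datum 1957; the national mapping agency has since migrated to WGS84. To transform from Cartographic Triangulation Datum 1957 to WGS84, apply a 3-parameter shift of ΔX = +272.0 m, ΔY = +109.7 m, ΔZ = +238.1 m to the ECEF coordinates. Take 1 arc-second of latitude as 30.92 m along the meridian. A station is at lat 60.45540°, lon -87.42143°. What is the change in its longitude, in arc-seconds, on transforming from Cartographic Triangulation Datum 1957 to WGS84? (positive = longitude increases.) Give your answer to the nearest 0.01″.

Δλ = 18.15″

sin φ = 0.869972, cos φ = 0.493101, sin λ = -0.998987, cos λ = 0.044989.
East component: ΔE = −sin λ·ΔX + cos λ·ΔY = −(-0.998987)(272.0) + (0.044989)(109.7) = 276.66 m.
1° of latitude spans 3600 × 30.92 = 111312 m; at latitude φ, 1° of longitude spans that × cos φ = 54888.0 m, so Δλ = 276.66 / 54888.0 × 3600 = 18.146″.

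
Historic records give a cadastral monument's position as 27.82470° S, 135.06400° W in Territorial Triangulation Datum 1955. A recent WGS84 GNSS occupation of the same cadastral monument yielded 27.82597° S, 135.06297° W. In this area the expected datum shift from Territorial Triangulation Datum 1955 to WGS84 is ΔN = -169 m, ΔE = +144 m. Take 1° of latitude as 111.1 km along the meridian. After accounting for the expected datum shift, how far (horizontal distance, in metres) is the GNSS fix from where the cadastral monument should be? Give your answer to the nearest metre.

Observed coordinate differences: Δφ = -0.00127°, Δλ = +0.00103°.
Converting to metres (1° lat = 111100 m, cos φ = 0.884380): observed ΔN = -141.1 m, observed ΔE = 101.2 m.
Subtracting the expected shift leaves a residual of -141.1 − (-169) = 27.9 m north and 101.2 − (144) = -42.8 m east.
Residual distance = √(27.9² + (-42.8)²) = 51.1 m.

51 m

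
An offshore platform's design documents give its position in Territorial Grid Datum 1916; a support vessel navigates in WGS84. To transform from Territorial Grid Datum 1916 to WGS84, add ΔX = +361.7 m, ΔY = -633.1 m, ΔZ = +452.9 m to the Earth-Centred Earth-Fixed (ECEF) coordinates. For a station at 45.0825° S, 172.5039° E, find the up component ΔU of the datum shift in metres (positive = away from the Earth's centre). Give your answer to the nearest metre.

ΔU = -632 m

The local up (radial) axis is (cos φ cos λ, cos φ sin λ, sin φ), giving ΔU = -253.209 − 58.318 − 320.709 = -632.24 m.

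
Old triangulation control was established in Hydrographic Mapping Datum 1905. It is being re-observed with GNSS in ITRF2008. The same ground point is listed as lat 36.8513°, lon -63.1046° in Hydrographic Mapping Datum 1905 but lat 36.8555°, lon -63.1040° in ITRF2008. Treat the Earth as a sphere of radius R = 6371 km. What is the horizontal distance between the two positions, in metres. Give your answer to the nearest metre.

Δφ = 36.8555° − 36.8513° = +0.0042°; Δλ = -63.1040° − -63.1046° = +0.0006°.
1° along a meridian = πR/180 = 111195 m.
ΔN = Δφ × 111195 = 467.0 m; ΔE = Δλ × 111195 × cos(36.8513°) = +0.0006 × 111195 × 0.800195 = 53.4 m.
Distance = √(ΔE² + ΔN²) = √(53.4² + 467.0²) = 470.1 m.

470 m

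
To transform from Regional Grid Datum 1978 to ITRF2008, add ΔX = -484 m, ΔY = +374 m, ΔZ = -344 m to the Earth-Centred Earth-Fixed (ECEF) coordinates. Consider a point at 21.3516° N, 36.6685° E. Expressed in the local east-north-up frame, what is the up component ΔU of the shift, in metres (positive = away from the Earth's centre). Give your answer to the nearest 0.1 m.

The local up (radial) axis is (cos φ cos λ, cos φ sin λ, sin φ), giving ΔU = -361.573 + 208.017 − 125.247 = -278.80 m.

ΔU = -278.8 m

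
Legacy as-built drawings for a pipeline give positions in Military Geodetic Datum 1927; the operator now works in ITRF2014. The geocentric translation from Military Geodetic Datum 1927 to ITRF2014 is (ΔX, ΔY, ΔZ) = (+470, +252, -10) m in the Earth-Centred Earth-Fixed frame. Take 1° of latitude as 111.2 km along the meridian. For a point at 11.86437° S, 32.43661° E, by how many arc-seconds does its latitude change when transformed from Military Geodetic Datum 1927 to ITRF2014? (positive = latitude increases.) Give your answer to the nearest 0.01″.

Δφ = 3.22″

sin φ = -0.205596, cos φ = 0.978637, sin λ = 0.536366, cos λ = 0.843985.
North component: ΔN = −sin φ cos λ·ΔX − sin φ sin λ·ΔY + cos φ·ΔZ = −(-0.205596)(0.843985)(470) − (-0.205596)(0.536366)(252) + (0.978637)(-10) = 99.56 m.
1° of latitude spans 111200 m, so Δφ = 99.56 / 111200 × 3600 = 3.223″.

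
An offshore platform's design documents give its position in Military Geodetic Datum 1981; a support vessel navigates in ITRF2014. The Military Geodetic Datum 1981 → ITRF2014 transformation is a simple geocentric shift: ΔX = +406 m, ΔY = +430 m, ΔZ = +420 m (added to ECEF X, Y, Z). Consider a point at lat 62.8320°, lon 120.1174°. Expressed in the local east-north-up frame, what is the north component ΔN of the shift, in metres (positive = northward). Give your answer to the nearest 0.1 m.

ΔN = 42.1 m

At φ = 62.8320°, λ = 120.1174°: sin φ = 0.889672, cos φ = 0.456601, sin λ = 0.864999, cos λ = -0.501773.
ΔN = −sin φ cos λ·ΔX − sin φ sin λ·ΔY + cos φ·ΔZ = −(0.889672)(-0.501773)(406) − (0.889672)(0.864999)(430) + (0.456601)(420) = 42.10 m.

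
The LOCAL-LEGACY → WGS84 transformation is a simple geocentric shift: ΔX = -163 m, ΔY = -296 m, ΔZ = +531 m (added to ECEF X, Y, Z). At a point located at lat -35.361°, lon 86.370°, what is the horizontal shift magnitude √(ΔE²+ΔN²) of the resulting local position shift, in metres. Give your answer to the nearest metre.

294 m

At φ = -35.361°, λ = 86.370°: sin φ = -0.578726, cos φ = 0.815522, sin λ = 0.997994, cos λ = 0.063313.
ΔE = −sin λ·ΔX + cos λ·ΔY = −(0.997994)·(-163) + (0.063313)·(-296) = 143.93 m.
ΔN = −sin φ cos λ·ΔX − sin φ sin λ·ΔY + cos φ·ΔZ = −(-0.578726)(0.063313)(-163) − (-0.578726)(0.997994)(-296) + (0.815522)(531) = 256.11 m.
Horizontal magnitude = √(ΔE² + ΔN²) = √(143.93² + 256.11²) = 293.78 m.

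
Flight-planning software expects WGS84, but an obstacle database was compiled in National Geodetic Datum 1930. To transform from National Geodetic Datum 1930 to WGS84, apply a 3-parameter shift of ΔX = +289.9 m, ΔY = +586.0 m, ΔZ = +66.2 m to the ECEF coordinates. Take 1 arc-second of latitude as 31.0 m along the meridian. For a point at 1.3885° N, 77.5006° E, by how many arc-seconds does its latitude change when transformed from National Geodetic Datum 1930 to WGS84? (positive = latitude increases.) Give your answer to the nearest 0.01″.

Δφ = 1.64″

sin φ = 0.024232, cos φ = 0.999706, sin λ = 0.976298, cos λ = 0.216429.
North component: ΔN = −sin φ cos λ·ΔX − sin φ sin λ·ΔY + cos φ·ΔZ = −(0.024232)(0.216429)(289.9) − (0.024232)(0.976298)(586.0) + (0.999706)(66.2) = 50.80 m.
1° of latitude spans 3600 × 31.00 = 111600 m, so Δφ = 50.80 / 111600 × 3600 = 1.639″.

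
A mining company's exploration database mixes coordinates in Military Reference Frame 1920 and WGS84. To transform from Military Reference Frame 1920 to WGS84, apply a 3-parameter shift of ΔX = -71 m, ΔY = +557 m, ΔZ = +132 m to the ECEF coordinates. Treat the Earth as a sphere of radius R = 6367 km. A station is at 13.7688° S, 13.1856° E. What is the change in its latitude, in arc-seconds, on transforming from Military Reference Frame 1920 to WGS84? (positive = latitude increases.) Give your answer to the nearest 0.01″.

Δφ = 4.60″

sin φ = -0.238005, cos φ = 0.971264, sin λ = 0.228106, cos λ = 0.973636.
North component: ΔN = −sin φ cos λ·ΔX − sin φ sin λ·ΔY + cos φ·ΔZ = −(-0.238005)(0.973636)(-71) − (-0.238005)(0.228106)(557) + (0.971264)(132) = 141.99 m.
1° of latitude spans πR/180 = 111125 m, so Δφ = 141.99 / 111125 × 3600 = 4.600″.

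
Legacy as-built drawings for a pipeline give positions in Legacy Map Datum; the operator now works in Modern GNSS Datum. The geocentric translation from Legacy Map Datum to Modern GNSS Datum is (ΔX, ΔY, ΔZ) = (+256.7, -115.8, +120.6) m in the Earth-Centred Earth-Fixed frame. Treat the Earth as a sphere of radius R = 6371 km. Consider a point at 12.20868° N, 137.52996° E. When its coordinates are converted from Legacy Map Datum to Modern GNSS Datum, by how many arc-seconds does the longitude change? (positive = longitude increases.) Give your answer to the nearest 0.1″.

sin φ = 0.211473, cos φ = 0.977384, sin λ = 0.675205, cos λ = -0.737631.
East component: ΔE = −sin λ·ΔX + cos λ·ΔY = −(0.675205)(256.7) + (-0.737631)(-115.8) = -87.91 m.
1° of latitude spans πR/180 = 111195 m; at latitude φ, 1° of longitude spans that × cos φ = 108680.1 m, so Δλ = -87.91 / 108680.1 × 3600 = -2.912″.

Δλ = -2.9″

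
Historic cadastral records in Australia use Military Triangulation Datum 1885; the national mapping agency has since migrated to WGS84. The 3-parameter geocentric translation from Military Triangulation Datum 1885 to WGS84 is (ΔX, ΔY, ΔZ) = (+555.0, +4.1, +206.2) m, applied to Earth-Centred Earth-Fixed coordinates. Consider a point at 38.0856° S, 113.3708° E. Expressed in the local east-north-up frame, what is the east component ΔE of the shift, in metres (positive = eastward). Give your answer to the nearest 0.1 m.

ΔE = -511.1 m

The local east axis at (φ, λ) is (−sin λ, cos λ, 0), so ΔE = −sin(113.3708°)·555.0 + cos(113.3708°)·4.1 = -511.09 m.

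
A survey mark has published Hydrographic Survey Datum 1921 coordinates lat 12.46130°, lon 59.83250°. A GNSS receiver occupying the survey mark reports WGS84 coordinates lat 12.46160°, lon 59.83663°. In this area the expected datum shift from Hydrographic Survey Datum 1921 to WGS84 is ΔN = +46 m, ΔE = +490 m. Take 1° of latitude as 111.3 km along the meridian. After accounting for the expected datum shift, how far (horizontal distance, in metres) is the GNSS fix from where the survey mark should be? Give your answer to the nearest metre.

Observed coordinate differences: Δφ = +0.00030°, Δλ = +0.00413°.
Converting to metres (1° lat = 111300 m, cos φ = 0.976442): observed ΔN = 33.4 m, observed ΔE = 448.8 m.
Subtracting the expected shift leaves a residual of 33.4 − (46) = -12.6 m north and 448.8 − (490) = -41.2 m east.
Residual distance = √((-12.6)² + (-41.2)²) = 43.0 m.

43 m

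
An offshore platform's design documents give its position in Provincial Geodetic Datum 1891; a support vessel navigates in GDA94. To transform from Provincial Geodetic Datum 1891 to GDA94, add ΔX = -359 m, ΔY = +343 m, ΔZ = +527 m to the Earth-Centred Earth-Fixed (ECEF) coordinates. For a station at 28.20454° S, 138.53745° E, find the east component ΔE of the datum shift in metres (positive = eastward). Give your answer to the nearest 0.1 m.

ΔE = -19.3 m

The local east axis at (φ, λ) is (−sin λ, cos λ, 0), so ΔE = −sin(138.53745°)·(-359) + cos(138.53745°)·343 = -19.34 m.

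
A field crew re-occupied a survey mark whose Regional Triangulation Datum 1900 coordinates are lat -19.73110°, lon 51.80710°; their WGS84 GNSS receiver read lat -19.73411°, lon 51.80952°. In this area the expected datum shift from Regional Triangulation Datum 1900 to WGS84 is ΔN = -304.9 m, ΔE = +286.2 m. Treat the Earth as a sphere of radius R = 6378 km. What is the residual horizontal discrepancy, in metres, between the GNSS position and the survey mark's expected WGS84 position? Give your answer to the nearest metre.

Observed coordinate differences: Δφ = -0.00301°, Δλ = +0.00242°.
Converting to metres (1° lat = 111317 m, cos φ = 0.941287): observed ΔN = -335.1 m, observed ΔE = 253.6 m.
Subtracting the expected shift leaves a residual of -335.1 − (-304.9) = -30.2 m north and 253.6 − (286.2) = -32.6 m east.
Residual distance = √((-30.2)² + (-32.6)²) = 44.4 m.

44 m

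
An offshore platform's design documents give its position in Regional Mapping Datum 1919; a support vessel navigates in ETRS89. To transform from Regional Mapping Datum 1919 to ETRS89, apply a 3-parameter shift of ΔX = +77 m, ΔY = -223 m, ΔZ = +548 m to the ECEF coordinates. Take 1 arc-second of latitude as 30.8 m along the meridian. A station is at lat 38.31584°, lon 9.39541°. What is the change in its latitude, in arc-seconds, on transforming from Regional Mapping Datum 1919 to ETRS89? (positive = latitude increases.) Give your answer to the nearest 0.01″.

Δφ = 13.16″

sin φ = 0.619996, cos φ = 0.784605, sin λ = 0.163247, cos λ = 0.986585.
North component: ΔN = −sin φ cos λ·ΔX − sin φ sin λ·ΔY + cos φ·ΔZ = −(0.619996)(0.986585)(77) − (0.619996)(0.163247)(-223) + (0.784605)(548) = 405.43 m.
1° of latitude spans 3600 × 30.80 = 110880 m, so Δφ = 405.43 / 110880 × 3600 = 13.163″.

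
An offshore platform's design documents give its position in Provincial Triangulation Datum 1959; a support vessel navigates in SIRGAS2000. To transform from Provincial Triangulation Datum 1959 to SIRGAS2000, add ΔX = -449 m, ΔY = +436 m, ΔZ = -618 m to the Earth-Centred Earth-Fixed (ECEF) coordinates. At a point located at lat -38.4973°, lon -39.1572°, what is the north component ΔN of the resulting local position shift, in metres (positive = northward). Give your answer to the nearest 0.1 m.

ΔN = -871.8 m

The local north axis is (−sin φ cos λ, −sin φ sin λ, cos φ), giving ΔN = -216.723 − 171.376 − 483.670 = -871.77 m.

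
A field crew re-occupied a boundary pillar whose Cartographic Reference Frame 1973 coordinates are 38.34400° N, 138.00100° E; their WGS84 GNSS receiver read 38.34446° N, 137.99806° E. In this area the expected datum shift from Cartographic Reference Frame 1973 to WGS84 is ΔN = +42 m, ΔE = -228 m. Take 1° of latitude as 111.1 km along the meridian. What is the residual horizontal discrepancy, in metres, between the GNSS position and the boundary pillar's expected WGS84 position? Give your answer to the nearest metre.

30 m

Observed coordinate differences: Δφ = +0.00046°, Δλ = -0.00294°.
Converting to metres (1° lat = 111100 m, cos φ = 0.784300): observed ΔN = 51.1 m, observed ΔE = -256.2 m.
Subtracting the expected shift leaves a residual of 51.1 − (42) = 9.1 m north and -256.2 − (-228) = -28.2 m east.
Residual distance = √(9.1² + (-28.2)²) = 29.6 m.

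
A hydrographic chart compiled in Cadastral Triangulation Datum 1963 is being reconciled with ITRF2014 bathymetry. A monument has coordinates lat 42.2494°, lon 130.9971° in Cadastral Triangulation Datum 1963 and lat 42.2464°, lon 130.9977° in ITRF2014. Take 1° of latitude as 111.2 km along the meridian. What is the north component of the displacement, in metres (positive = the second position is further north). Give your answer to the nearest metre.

Δφ = 42.2464° − 42.2494° = -0.0030°; Δλ = 130.9977° − 130.9971° = +0.0006°.
ΔN = Δφ × 111200 = -333.6 m; ΔE = Δλ × 111200 × cos(42.2494°) = +0.0006 × 111200 × 0.740225 = 49.4 m.

ΔN = -334 m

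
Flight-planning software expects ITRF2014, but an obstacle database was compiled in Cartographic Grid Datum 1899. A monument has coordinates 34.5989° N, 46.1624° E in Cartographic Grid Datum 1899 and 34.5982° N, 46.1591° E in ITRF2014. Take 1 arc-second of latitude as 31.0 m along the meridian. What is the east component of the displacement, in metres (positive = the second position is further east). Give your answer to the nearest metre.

Δφ = 34.5982° − 34.5989° = -0.0007°; Δλ = 46.1591° − 46.1624° = -0.0033°.
1° of latitude = 3600 × 31.00 = 111600 m.
ΔN = Δφ × 111600 = -78.1 m; ΔE = Δλ × 111600 × cos(34.5989°) = -0.0033 × 111600 × 0.823147 = -303.1 m.

ΔE = -303 m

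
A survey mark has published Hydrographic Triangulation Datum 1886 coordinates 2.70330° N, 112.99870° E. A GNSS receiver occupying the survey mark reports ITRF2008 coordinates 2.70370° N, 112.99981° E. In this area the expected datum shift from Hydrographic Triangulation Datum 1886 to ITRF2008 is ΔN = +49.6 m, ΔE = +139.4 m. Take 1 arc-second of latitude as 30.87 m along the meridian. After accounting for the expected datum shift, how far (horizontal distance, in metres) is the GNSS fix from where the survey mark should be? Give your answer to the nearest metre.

Observed coordinate differences: Δφ = +0.00040°, Δλ = +0.00111°.
Converting to metres (1° lat = 111132 m, cos φ = 0.998887): observed ΔN = 44.5 m, observed ΔE = 123.2 m.
Subtracting the expected shift leaves a residual of 44.5 − (49.6) = -5.1 m north and 123.2 − (139.4) = -16.2 m east.
Residual distance = √((-5.1)² + (-16.2)²) = 17.0 m.

17 m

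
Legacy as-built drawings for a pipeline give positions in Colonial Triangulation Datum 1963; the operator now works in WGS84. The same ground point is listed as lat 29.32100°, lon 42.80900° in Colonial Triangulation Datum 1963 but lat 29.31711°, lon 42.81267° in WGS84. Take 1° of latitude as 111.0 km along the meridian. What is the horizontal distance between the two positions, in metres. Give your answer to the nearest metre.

559 m

Δφ = 29.31711° − 29.32100° = -0.00389°; Δλ = 42.81267° − 42.80900° = +0.00367°.
ΔN = Δφ × 111000 = -431.8 m; ΔE = Δλ × 111000 × cos(29.32100°) = +0.00367 × 111000 × 0.871890 = 355.2 m.
Distance = √(ΔE² + ΔN²) = √(355.2² + (-431.8)²) = 559.1 m.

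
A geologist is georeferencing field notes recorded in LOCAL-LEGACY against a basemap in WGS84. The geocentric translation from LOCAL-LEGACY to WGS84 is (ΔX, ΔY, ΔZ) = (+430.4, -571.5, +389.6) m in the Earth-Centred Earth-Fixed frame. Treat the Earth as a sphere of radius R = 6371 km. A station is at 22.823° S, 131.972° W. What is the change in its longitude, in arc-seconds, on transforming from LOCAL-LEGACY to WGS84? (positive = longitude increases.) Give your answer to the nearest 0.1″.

sin φ = -0.387886, cos φ = 0.921708, sin λ = -0.743472, cos λ = -0.668767.
East component: ΔE = −sin λ·ΔX + cos λ·ΔY = −(-0.743472)(430.4) + (-0.668767)(-571.5) = 702.19 m.
1° of latitude spans πR/180 = 111195 m; at latitude φ, 1° of longitude spans that × cos φ = 102489.2 m, so Δλ = 702.19 / 102489.2 × 3600 = 24.665″.

Δλ = 24.7″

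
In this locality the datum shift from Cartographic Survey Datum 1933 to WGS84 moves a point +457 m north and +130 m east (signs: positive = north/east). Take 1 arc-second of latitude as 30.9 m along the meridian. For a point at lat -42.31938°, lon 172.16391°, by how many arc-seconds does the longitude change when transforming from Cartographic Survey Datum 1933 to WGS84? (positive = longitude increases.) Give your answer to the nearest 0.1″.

At latitude -42.31938°, cos φ = 0.739403.
1″ of longitude at this latitude = 30.90 × cos φ = 22.8476 m, so Δλ = 130.0 / 22.8476 = 5.690″.

Δλ = 5.7″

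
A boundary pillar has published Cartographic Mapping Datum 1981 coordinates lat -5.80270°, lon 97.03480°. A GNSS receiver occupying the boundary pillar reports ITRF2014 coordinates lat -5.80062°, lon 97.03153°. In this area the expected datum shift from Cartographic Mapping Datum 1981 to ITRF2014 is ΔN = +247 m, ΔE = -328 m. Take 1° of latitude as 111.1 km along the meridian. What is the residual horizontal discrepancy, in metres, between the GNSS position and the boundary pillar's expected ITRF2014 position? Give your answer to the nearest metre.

Observed coordinate differences: Δφ = +0.00208°, Δλ = -0.00327°.
Converting to metres (1° lat = 111100 m, cos φ = 0.994876): observed ΔN = 231.1 m, observed ΔE = -361.4 m.
Subtracting the expected shift leaves a residual of 231.1 − (247) = -15.9 m north and -361.4 − (-328) = -33.4 m east.
Residual distance = √((-15.9)² + (-33.4)²) = 37.0 m.

37 m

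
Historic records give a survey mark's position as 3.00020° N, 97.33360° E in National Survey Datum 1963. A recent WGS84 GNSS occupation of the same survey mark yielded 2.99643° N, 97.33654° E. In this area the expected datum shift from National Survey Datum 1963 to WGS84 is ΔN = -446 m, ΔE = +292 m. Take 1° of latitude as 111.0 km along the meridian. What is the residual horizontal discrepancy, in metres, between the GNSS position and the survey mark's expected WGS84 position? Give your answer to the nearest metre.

Observed coordinate differences: Δφ = -0.00377°, Δλ = +0.00294°.
Converting to metres (1° lat = 111000 m, cos φ = 0.998629): observed ΔN = -418.5 m, observed ΔE = 325.9 m.
Subtracting the expected shift leaves a residual of -418.5 − (-446) = 27.5 m north and 325.9 − (292) = 33.9 m east.
Residual distance = √(27.5² + 33.9²) = 43.7 m.

44 m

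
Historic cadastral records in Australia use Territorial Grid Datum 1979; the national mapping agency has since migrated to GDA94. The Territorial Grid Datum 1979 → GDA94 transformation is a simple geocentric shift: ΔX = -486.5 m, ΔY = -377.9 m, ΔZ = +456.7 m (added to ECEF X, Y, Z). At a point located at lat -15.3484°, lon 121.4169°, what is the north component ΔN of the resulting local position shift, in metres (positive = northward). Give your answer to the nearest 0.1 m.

ΔN = 422.2 m

At φ = -15.3484°, λ = 121.4169°: sin φ = -0.264688, cos φ = 0.964334, sin λ = 0.853397, cos λ = -0.521261.
ΔN = −sin φ cos λ·ΔX − sin φ sin λ·ΔY + cos φ·ΔZ = −(-0.264688)(-0.521261)(-486.5) − (-0.264688)(0.853397)(-377.9) + (0.964334)(456.7) = 422.17 m.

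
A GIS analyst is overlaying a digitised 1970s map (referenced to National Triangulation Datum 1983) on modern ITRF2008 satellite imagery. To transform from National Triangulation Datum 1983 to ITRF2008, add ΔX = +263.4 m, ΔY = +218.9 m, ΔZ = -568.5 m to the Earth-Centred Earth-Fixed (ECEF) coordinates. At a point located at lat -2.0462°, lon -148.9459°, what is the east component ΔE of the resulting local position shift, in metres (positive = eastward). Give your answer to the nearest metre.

ΔE = -52 m

The local east axis at (φ, λ) is (−sin λ, cos λ, 0), so ΔE = −sin(-148.9459°)·263.4 + cos(-148.9459°)·218.9 = -51.65 m.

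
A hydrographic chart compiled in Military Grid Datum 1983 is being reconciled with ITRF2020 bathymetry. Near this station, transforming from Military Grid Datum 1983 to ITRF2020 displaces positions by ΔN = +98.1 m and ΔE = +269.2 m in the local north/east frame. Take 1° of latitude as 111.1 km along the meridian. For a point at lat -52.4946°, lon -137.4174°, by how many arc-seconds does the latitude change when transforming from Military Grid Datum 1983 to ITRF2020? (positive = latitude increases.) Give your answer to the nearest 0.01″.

Δφ = 3.18″

1° of latitude = 111.1 km, so Δφ = 98.1 / 111100 = 0.0008830° = 3.179″.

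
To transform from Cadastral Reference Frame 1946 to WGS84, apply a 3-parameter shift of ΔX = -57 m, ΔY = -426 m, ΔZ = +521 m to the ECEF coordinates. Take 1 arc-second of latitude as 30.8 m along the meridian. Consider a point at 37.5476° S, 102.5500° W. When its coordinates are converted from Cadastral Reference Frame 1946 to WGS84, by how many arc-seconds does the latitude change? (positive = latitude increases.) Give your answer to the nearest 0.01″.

sin φ = -0.609420, cos φ = 0.792847, sin λ = -0.976107, cos λ = -0.217292.
North component: ΔN = −sin φ cos λ·ΔX − sin φ sin λ·ΔY + cos φ·ΔZ = −(-0.609420)(-0.217292)(-57) − (-0.609420)(-0.976107)(-426) + (0.792847)(521) = 674.03 m.
1° of latitude spans 3600 × 30.80 = 110880 m, so Δφ = 674.03 / 110880 × 3600 = 21.884″.

Δφ = 21.88″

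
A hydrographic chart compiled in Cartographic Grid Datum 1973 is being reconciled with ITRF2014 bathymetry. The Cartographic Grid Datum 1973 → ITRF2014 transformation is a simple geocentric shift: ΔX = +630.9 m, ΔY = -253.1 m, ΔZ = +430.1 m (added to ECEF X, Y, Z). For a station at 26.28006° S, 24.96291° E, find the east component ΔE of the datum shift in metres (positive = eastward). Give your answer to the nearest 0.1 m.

At φ = -26.28006°, λ = 24.96291°: sin φ = -0.442759, cos φ = 0.896641, sin λ = 0.422031, cos λ = 0.906581.
ΔE = −sin λ·ΔX + cos λ·ΔY = −(0.422031)·(630.9) + (0.906581)·(-253.1) = -495.72 m.

ΔE = -495.7 m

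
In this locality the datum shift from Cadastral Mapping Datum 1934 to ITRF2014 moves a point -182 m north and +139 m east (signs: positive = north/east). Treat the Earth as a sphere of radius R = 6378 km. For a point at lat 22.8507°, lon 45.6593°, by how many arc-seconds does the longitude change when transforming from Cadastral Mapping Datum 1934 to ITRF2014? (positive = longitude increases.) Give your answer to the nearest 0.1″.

At latitude 22.8507°, cos φ = 0.921520.
One radian of longitude at latitude φ spans R cos φ, so Δλ = ΔE / (R cos φ) = 139.0 / (6378000 × 0.921520) = 2.3650e-05 rad = 4.878″.

Δλ = 4.9″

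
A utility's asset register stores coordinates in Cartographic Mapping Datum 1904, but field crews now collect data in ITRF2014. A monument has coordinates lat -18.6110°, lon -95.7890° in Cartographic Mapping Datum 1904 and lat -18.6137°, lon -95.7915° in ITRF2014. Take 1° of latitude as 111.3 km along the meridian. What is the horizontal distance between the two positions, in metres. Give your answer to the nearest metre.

Δφ = -18.6137° − -18.6110° = -0.0027°; Δλ = -95.7915° − -95.7890° = -0.0025°.
ΔN = Δφ × 111300 = -300.5 m; ΔE = Δλ × 111300 × cos(-18.6110°) = -0.0025 × 111300 × 0.947707 = -263.7 m.
Distance = √(ΔE² + ΔN²) = √((-263.7)² + (-300.5)²) = 399.8 m.

400 m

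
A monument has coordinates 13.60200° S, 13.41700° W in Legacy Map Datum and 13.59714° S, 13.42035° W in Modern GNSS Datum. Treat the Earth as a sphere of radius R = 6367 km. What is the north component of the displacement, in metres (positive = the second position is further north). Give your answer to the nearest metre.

ΔN = 540 m

Δφ = -13.59714° − -13.60200° = +0.00486°; Δλ = -13.42035° − -13.41700° = -0.00335°.
1° along a meridian = πR/180 = 111125 m.
ΔN = Δφ × 111125 = 540.1 m; ΔE = Δλ × 111125 × cos(-13.60200°) = -0.00335 × 111125 × 0.971953 = -361.8 m.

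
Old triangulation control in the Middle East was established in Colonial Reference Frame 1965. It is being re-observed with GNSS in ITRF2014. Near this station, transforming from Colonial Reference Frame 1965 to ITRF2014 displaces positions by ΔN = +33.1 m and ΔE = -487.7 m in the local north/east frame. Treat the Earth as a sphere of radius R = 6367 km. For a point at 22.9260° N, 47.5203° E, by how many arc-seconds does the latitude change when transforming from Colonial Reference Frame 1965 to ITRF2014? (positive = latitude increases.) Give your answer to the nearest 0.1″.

Δφ = 1.1″

On a sphere of radius R, 1 rad of latitude = R, so Δφ = ΔN / R = 33.1 / 6367000 = 5.1987e-06 rad = 1.072″.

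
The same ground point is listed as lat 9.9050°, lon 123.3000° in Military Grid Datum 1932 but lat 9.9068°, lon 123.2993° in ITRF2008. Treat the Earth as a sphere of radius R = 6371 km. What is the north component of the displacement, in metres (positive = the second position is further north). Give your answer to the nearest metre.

ΔN = 200 m

Δφ = 9.9068° − 9.9050° = +0.0018°; Δλ = 123.2993° − 123.3000° = -0.0007°.
1° along a meridian = πR/180 = 111195 m.
ΔN = Δφ × 111195 = 200.2 m; ΔE = Δλ × 111195 × cos(9.9050°) = -0.0007 × 111195 × 0.985094 = -76.7 m.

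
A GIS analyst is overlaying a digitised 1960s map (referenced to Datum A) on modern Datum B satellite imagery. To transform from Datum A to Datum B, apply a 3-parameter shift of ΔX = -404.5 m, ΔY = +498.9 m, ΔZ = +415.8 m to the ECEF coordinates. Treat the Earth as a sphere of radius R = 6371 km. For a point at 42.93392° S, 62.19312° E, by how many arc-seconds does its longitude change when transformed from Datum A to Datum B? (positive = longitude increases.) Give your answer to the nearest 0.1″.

Δλ = 26.1″

sin φ = -0.681154, cos φ = 0.732140, sin λ = 0.884525, cos λ = 0.466493.
East component: ΔE = −sin λ·ΔX + cos λ·ΔY = −(0.884525)(-404.5) + (0.466493)(498.9) = 590.52 m.
1° of latitude spans πR/180 = 111195 m; at latitude φ, 1° of longitude spans that × cos φ = 81410.2 m, so Δλ = 590.52 / 81410.2 × 3600 = 26.113″.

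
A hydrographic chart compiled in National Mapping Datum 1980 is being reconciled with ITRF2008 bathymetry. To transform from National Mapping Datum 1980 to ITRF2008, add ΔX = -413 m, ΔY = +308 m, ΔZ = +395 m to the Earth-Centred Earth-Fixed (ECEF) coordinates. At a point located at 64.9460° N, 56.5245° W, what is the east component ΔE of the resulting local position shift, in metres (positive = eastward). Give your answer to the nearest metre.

At φ = 64.9460°, λ = -56.5245°: sin φ = 0.905909, cos φ = 0.423472, sin λ = -0.834122, cos λ = 0.551580.
ΔE = −sin λ·ΔX + cos λ·ΔY = −(-0.834122)·(-413) + (0.551580)·(308) = -174.61 m.

ΔE = -175 m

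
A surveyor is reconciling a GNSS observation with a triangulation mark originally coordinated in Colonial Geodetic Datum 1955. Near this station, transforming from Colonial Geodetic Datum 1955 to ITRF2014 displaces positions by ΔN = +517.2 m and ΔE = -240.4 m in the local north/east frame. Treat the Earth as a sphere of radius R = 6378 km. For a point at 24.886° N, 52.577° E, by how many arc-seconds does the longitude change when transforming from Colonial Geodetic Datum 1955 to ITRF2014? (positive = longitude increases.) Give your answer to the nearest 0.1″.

At latitude 24.886°, cos φ = 0.907147.
One radian of longitude at latitude φ spans R cos φ, so Δλ = ΔE / (R cos φ) = -240.4 / (6378000 × 0.907147) = -4.1550e-05 rad = -8.570″.

Δλ = -8.6″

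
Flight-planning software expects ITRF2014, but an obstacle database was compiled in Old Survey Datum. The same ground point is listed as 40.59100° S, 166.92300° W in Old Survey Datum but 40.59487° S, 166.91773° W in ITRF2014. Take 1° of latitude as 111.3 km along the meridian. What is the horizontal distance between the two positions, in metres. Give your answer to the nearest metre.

620 m

Δφ = -40.59487° − -40.59100° = -0.00387°; Δλ = -166.91773° − -166.92300° = +0.00527°.
ΔN = Δφ × 111300 = -430.7 m; ΔE = Δλ × 111300 × cos(-40.59100°) = +0.00527 × 111300 × 0.759374 = 445.4 m.
Distance = √(ΔE² + ΔN²) = √(445.4² + (-430.7)²) = 619.6 m.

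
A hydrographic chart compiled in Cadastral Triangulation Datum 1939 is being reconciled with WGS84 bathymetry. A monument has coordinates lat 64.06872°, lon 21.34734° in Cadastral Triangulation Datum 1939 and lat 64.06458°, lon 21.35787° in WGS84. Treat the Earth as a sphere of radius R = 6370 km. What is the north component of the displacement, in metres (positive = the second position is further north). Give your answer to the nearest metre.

ΔN = -460 m

Δφ = 64.06458° − 64.06872° = -0.00414°; Δλ = 21.35787° − 21.34734° = +0.01053°.
1° along a meridian = πR/180 = 111177 m.
ΔN = Δφ × 111177 = -460.3 m; ΔE = Δλ × 111177 × cos(64.06872°) = +0.01053 × 111177 × 0.437293 = 511.9 m.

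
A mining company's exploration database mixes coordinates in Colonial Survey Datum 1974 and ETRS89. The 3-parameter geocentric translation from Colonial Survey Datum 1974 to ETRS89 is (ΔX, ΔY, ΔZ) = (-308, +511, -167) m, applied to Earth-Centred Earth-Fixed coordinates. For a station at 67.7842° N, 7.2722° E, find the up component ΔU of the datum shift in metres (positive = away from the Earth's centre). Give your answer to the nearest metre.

The local up (radial) axis is (cos φ cos λ, cos φ sin λ, sin φ), giving ΔU = -115.517 + 24.457 − 154.603 = -245.66 m.

ΔU = -246 m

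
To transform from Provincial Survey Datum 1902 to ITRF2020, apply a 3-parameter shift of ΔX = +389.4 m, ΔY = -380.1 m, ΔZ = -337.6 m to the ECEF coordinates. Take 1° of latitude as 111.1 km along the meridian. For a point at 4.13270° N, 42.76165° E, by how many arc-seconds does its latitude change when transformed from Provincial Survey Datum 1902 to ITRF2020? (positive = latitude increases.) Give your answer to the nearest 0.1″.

Δφ = -11.0″

sin φ = 0.072067, cos φ = 0.997400, sin λ = 0.678950, cos λ = 0.734184.
North component: ΔN = −sin φ cos λ·ΔX − sin φ sin λ·ΔY + cos φ·ΔZ = −(0.072067)(0.734184)(389.4) − (0.072067)(0.678950)(-380.1) + (0.997400)(-337.6) = -338.73 m.
1° of latitude spans 111100 m, so Δφ = -338.73 / 111100 × 3600 = -10.976″.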